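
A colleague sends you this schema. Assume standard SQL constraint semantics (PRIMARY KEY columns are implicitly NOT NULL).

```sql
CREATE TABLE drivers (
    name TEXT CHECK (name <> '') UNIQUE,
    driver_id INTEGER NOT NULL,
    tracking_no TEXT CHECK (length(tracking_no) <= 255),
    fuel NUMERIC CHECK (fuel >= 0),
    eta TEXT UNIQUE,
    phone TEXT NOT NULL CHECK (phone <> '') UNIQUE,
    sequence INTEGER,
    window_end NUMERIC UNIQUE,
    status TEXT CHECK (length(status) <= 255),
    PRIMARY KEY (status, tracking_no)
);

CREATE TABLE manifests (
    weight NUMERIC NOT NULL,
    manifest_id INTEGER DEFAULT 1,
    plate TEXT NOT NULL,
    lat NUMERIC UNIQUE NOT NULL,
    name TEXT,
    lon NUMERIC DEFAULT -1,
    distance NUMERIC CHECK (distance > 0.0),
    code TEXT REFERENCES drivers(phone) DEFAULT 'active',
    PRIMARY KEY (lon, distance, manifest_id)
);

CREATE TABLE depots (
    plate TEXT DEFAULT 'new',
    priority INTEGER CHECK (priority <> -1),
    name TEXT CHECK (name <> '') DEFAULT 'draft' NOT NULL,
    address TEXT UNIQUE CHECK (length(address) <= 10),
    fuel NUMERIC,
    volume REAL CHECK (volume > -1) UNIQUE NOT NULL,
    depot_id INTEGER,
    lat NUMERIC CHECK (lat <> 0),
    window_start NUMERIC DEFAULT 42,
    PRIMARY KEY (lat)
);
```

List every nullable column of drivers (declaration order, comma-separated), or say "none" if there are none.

- name: CHECK does not forbid NULL (a CHECK constraint passes when its expression is NULL) → nullable.
- driver_id: declared NOT NULL → not nullable.
- tracking_no: part of the PRIMARY KEY, which implies NOT NULL → not nullable.
- fuel: CHECK does not forbid NULL (a CHECK constraint passes when its expression is NULL) → nullable.
- eta: UNIQUE does not imply NOT NULL → nullable.
- phone: declared NOT NULL → not nullable.
- sequence: no NOT NULL constraint applies → nullable.
- window_end: UNIQUE does not imply NOT NULL → nullable.
- status: part of the PRIMARY KEY, which implies NOT NULL → not nullable.

name, fuel, eta, sequence, window_end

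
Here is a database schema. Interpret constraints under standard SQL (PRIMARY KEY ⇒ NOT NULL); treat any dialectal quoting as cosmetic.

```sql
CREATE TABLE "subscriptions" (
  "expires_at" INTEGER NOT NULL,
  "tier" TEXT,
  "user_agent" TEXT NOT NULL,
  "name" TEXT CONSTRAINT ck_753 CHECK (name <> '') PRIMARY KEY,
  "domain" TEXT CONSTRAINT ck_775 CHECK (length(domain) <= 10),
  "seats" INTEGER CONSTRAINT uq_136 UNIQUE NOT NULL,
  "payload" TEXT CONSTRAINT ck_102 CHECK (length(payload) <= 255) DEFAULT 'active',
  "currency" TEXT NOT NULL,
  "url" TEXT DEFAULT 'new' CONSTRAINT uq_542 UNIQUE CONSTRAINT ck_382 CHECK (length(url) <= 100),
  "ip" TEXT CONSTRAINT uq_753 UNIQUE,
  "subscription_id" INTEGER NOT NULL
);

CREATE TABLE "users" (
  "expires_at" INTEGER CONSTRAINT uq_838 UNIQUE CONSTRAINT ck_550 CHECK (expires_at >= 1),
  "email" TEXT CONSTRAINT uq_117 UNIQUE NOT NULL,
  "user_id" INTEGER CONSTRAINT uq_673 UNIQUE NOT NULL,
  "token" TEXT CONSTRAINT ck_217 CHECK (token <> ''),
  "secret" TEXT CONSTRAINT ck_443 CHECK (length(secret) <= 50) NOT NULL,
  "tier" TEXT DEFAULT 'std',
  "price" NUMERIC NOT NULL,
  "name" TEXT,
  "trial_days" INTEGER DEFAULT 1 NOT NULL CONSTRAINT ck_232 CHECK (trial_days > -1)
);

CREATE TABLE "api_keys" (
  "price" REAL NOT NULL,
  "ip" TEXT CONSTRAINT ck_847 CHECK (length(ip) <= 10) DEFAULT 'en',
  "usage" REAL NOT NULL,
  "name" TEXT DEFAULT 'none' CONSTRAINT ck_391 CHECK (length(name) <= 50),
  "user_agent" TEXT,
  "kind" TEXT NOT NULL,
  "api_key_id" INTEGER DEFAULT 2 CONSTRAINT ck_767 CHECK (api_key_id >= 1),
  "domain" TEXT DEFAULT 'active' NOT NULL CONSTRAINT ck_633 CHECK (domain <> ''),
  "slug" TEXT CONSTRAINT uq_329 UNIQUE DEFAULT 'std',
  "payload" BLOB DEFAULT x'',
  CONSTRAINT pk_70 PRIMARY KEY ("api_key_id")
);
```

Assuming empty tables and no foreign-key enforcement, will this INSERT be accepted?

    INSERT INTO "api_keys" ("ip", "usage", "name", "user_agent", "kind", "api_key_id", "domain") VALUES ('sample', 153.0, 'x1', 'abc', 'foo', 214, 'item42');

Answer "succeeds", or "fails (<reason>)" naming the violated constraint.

fails (NOT NULL on price)

price is omitted from the column list and has no DEFAULT, so it would receive NULL.
But price is declared NOT NULL.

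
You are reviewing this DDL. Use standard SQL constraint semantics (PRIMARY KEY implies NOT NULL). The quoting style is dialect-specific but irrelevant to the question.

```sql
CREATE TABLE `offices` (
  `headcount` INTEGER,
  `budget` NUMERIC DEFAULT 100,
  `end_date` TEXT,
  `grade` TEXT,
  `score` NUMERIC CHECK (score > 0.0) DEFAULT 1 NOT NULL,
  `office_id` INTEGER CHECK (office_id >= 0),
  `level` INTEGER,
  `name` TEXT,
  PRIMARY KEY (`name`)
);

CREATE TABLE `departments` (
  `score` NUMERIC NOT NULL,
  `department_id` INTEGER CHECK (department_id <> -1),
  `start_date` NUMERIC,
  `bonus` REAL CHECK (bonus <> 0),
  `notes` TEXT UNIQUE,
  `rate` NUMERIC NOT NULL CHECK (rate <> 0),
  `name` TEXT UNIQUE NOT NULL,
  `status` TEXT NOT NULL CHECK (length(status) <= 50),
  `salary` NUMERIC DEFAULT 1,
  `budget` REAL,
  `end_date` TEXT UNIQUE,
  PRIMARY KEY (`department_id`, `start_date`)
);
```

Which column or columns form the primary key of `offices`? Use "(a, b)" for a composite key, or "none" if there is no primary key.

name

name is declared PRIMARY KEY as a table-level PRIMARY KEY clause.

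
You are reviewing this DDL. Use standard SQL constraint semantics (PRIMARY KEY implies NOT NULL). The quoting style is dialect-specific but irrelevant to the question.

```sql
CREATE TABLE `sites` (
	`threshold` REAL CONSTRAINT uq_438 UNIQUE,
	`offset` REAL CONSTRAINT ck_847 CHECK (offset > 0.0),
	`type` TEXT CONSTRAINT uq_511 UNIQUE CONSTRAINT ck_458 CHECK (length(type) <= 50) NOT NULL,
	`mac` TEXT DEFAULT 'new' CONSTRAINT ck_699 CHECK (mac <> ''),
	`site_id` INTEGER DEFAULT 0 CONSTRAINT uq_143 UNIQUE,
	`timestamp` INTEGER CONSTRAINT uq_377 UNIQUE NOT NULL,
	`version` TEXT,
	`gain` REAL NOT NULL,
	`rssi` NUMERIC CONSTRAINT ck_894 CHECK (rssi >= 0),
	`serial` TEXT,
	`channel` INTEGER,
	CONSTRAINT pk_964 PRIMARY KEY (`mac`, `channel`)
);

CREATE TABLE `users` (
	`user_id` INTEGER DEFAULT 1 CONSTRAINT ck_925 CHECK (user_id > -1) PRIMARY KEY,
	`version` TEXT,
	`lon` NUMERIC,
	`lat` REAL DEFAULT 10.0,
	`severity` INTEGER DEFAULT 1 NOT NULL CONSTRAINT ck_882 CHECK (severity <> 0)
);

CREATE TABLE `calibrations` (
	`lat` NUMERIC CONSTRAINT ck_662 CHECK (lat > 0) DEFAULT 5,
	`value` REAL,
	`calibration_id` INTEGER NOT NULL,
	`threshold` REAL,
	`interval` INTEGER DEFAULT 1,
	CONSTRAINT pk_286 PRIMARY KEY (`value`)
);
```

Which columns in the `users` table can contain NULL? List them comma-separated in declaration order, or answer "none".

version, lon, lat

- user_id: part of the PRIMARY KEY, which implies NOT NULL → not nullable.
- version: no NOT NULL constraint applies → nullable.
- lon: no NOT NULL constraint applies → nullable.
- lat: DEFAULT only fills an omitted column; an explicit NULL is still allowed → nullable.
- severity: declared NOT NULL → not nullable.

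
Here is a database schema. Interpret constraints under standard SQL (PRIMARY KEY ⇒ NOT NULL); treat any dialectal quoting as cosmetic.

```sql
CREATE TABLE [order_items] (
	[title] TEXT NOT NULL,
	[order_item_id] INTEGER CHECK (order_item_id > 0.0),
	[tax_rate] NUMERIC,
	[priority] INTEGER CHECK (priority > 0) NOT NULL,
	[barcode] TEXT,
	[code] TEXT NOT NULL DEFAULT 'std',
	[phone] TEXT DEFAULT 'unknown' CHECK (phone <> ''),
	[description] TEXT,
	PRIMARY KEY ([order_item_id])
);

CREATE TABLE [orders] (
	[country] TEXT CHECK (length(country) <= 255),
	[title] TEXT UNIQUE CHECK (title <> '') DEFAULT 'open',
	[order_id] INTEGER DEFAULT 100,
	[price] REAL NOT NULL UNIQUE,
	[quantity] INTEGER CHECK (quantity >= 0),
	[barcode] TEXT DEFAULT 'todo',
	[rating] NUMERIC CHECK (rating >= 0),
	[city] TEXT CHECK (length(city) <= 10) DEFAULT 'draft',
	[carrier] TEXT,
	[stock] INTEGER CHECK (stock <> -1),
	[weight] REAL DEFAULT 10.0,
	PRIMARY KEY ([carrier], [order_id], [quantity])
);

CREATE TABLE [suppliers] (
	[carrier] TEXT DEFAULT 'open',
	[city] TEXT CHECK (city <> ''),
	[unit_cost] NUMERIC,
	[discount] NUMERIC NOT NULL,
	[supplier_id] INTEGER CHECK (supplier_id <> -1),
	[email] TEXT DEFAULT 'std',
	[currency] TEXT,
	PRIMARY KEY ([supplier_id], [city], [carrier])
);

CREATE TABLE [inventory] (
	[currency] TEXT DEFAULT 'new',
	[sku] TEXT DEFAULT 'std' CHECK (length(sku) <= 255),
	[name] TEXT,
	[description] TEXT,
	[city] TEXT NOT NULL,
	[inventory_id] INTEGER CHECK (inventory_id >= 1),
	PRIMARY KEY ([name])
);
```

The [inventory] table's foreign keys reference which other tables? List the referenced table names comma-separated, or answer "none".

No column in inventory has a REFERENCES clause.

none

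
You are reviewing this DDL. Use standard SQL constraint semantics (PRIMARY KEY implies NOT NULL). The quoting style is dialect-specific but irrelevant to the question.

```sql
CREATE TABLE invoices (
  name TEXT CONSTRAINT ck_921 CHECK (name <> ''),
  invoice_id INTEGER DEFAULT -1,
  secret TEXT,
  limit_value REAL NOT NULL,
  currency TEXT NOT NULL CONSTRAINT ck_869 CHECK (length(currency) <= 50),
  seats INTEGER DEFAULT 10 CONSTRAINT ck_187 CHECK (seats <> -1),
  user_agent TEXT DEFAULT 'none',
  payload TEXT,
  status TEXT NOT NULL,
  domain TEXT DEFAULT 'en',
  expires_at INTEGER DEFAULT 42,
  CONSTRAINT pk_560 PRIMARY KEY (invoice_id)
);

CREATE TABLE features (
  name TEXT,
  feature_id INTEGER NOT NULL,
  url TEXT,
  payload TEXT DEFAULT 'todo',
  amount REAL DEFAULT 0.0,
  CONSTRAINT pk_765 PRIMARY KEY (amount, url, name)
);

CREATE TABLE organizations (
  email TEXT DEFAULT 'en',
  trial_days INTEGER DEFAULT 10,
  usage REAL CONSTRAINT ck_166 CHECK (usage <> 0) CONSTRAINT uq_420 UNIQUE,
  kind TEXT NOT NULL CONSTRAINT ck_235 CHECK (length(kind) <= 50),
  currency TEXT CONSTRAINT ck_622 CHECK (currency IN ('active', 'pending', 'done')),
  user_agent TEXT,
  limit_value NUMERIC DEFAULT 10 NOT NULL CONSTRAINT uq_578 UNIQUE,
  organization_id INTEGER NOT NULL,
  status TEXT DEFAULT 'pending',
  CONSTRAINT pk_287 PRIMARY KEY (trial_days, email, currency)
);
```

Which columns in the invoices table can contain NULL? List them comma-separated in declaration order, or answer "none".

- name: CHECK does not forbid NULL (a CHECK constraint passes when its expression is NULL) → nullable.
- invoice_id: part of the PRIMARY KEY, which implies NOT NULL → not nullable.
- secret: no NOT NULL constraint applies → nullable.
- limit_value: declared NOT NULL → not nullable.
- currency: declared NOT NULL → not nullable.
- seats: CHECK does not forbid NULL (a CHECK constraint passes when its expression is NULL) → nullable.
- user_agent: DEFAULT only fills an omitted column; an explicit NULL is still allowed → nullable.
- payload: no NOT NULL constraint applies → nullable.
- status: declared NOT NULL → not nullable.
- domain: DEFAULT only fills an omitted column; an explicit NULL is still allowed → nullable.
- expires_at: DEFAULT only fills an omitted column; an explicit NULL is still allowed → nullable.

name, secret, seats, user_agent, payload, domain, expires_at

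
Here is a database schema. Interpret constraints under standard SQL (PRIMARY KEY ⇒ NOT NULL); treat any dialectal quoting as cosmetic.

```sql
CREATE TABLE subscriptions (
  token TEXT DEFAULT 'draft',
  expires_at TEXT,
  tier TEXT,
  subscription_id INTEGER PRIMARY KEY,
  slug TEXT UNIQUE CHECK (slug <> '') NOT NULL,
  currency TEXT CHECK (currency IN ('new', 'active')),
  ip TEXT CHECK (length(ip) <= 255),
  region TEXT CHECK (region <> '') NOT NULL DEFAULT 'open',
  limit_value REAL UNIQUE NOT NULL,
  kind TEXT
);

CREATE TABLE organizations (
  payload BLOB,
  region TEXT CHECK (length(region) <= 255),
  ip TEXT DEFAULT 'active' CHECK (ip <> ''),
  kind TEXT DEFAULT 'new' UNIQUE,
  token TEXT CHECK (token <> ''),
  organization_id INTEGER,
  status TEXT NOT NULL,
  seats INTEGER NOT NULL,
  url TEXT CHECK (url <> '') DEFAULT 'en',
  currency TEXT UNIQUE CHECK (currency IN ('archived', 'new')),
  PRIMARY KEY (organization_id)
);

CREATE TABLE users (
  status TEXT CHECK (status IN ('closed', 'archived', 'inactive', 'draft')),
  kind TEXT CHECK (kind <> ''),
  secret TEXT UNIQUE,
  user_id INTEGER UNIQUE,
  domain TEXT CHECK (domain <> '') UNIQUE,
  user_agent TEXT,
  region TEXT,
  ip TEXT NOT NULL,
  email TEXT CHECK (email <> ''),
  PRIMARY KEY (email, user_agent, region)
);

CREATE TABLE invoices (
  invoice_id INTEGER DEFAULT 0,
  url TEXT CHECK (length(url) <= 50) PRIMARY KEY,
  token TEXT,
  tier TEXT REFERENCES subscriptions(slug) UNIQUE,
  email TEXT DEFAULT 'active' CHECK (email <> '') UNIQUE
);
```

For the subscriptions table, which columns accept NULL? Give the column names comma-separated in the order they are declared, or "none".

token, expires_at, tier, currency, ip, kind

- token: DEFAULT only fills an omitted column; an explicit NULL is still allowed → nullable.
- expires_at: no NOT NULL constraint applies → nullable.
- tier: no NOT NULL constraint applies → nullable.
- subscription_id: part of the PRIMARY KEY, which implies NOT NULL → not nullable.
- slug: declared NOT NULL → not nullable.
- currency: CHECK does not forbid NULL (a CHECK constraint passes when its expression is NULL) → nullable.
- ip: CHECK does not forbid NULL (a CHECK constraint passes when its expression is NULL) → nullable.
- region: declared NOT NULL → not nullable.
- limit_value: declared NOT NULL → not nullable.
- kind: no NOT NULL constraint applies → nullable.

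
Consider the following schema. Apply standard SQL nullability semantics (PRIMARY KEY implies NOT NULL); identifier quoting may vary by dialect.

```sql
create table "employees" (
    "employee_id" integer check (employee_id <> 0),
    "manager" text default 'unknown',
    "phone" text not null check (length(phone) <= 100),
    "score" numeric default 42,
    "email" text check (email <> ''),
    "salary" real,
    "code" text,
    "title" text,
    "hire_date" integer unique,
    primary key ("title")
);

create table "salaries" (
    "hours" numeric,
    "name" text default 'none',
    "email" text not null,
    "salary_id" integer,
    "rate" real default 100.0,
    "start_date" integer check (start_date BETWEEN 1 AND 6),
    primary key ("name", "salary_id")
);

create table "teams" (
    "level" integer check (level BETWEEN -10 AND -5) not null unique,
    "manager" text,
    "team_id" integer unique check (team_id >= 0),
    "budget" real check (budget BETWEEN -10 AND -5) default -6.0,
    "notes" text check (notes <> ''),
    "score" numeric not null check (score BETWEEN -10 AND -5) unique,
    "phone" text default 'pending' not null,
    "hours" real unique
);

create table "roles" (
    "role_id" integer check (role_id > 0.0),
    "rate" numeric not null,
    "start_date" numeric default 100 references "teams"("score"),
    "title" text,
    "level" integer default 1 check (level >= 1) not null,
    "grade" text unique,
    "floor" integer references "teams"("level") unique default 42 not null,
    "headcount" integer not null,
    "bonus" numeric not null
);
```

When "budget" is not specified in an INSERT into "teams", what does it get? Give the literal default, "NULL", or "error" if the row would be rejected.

budget has an explicit DEFAULT -6.0.
When the column is omitted from an INSERT, that default is used.

-6.0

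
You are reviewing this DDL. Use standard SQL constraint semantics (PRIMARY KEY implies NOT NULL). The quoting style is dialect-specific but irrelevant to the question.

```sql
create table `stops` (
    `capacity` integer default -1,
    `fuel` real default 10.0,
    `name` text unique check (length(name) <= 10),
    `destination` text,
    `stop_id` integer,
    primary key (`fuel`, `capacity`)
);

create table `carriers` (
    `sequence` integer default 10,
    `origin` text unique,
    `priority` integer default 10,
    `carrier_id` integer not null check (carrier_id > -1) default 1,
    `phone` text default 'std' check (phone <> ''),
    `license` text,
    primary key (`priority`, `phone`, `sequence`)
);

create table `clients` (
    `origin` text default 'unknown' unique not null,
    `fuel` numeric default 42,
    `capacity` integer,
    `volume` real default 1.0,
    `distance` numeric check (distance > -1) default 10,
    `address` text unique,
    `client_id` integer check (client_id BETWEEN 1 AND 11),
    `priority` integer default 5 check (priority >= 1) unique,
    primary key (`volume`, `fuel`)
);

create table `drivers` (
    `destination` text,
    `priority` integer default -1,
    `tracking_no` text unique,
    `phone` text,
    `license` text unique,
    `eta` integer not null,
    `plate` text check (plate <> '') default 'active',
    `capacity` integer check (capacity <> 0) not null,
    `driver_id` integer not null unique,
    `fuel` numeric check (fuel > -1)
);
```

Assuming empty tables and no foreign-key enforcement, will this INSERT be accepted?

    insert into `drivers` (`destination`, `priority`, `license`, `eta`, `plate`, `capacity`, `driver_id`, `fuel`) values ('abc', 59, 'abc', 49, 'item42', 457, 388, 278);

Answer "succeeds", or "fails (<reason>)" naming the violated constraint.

succeeds

NOT NULL columns: capacity is supplied; driver_id is supplied; eta is supplied.
CHECK constraints: 'item42' satisfies (plate <> ''); 457 satisfies (capacity <> 0); 278 satisfies (fuel > -1).
No constraint is violated.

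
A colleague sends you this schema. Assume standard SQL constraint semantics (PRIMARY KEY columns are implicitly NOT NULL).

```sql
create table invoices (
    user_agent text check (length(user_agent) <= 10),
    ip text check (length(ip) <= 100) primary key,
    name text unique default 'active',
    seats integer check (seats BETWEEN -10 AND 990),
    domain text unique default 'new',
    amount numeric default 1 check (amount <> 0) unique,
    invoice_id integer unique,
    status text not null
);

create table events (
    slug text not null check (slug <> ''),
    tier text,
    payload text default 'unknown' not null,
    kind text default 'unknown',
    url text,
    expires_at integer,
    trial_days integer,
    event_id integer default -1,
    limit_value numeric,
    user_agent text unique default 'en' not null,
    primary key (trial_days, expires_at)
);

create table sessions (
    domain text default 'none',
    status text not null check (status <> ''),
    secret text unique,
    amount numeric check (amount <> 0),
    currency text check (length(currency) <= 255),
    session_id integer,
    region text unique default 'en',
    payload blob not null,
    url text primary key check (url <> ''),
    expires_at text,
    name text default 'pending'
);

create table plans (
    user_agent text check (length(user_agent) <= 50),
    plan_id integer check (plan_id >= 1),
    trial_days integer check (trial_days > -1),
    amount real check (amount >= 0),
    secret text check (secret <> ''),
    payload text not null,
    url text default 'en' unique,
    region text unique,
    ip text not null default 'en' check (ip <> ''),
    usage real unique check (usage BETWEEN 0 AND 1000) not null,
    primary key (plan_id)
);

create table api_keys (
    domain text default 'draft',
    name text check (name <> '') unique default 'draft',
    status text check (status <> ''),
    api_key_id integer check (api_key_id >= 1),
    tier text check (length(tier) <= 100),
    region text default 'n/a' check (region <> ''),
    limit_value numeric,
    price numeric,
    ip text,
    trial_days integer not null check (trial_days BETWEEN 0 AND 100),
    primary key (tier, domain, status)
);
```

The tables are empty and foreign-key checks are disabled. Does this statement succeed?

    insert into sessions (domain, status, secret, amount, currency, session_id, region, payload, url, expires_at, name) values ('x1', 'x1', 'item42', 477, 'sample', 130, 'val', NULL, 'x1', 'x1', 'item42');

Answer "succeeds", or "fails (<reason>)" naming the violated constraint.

fails (NOT NULL on payload)

payload is explicitly set to NULL, but payload is declared NOT NULL.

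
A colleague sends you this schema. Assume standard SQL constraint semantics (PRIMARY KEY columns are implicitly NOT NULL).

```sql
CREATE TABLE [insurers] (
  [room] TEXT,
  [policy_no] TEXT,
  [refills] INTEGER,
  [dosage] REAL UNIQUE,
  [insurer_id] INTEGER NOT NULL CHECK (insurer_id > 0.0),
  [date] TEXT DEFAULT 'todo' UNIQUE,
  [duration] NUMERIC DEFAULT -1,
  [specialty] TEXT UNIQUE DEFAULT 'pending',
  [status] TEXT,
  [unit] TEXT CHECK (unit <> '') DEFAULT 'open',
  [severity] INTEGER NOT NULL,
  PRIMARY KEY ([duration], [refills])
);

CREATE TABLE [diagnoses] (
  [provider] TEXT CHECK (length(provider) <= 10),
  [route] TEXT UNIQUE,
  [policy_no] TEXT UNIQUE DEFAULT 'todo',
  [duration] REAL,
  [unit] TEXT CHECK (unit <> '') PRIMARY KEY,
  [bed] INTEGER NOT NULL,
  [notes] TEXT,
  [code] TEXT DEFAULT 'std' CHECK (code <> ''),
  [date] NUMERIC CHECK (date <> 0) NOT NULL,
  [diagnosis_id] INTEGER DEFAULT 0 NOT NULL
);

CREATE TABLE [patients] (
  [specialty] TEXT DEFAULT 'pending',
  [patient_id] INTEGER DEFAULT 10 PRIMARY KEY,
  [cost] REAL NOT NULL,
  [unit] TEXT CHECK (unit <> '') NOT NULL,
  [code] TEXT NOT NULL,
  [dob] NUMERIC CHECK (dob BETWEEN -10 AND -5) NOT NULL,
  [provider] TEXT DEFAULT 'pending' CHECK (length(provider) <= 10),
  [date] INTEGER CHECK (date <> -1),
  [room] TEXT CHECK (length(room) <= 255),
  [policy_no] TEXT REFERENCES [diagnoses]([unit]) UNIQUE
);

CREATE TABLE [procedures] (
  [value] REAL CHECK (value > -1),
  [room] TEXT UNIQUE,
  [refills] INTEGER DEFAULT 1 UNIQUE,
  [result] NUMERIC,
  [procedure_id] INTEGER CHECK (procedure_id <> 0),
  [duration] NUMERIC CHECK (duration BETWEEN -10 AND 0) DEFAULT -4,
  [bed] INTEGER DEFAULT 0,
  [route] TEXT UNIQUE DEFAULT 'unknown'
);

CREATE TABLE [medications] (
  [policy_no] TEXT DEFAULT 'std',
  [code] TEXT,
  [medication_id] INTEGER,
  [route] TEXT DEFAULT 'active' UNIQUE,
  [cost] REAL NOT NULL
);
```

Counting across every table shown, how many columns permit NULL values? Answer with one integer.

30

insurers: 7 nullable (room, policy_no, dosage, date, specialty, status, unit — PK (duration, refills) and explicit NOT NULL columns excluded).
diagnoses: 6 nullable (provider, route, policy_no, duration, notes, code — PK (unit) and explicit NOT NULL columns excluded).
patients: 5 nullable (specialty, provider, date, room, policy_no — PK (patient_id) and explicit NOT NULL columns excluded).
procedures: 8 nullable (value, room, refills, result, procedure_id, duration, bed, route — PK none and explicit NOT NULL columns excluded).
medications: 4 nullable (policy_no, code, medication_id, route — PK none and explicit NOT NULL columns excluded).
Total: 7 + 6 + 5 + 8 + 4 = 30.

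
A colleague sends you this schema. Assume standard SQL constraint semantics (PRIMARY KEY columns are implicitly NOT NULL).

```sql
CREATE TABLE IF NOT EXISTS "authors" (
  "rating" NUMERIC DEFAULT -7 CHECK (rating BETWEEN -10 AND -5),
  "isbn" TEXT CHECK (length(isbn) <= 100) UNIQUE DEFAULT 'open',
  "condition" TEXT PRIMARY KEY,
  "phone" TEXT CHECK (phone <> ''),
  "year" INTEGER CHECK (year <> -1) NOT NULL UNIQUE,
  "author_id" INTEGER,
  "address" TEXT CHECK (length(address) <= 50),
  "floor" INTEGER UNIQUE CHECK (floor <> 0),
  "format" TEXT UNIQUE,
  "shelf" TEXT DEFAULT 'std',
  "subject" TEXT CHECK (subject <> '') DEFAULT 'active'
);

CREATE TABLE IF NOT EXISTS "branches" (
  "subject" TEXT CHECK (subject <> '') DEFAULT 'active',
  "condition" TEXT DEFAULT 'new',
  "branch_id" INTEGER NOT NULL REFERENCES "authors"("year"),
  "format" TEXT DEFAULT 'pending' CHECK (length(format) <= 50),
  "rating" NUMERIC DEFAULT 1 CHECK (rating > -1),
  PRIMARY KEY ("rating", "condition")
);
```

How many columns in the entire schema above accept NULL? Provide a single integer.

authors: 9 nullable (rating, isbn, phone, author_id, address, floor, format, shelf, subject — PK (condition) and explicit NOT NULL columns excluded).
branches: 2 nullable (subject, format — PK (rating, condition) and explicit NOT NULL columns excluded).
Total: 9 + 2 = 11.

11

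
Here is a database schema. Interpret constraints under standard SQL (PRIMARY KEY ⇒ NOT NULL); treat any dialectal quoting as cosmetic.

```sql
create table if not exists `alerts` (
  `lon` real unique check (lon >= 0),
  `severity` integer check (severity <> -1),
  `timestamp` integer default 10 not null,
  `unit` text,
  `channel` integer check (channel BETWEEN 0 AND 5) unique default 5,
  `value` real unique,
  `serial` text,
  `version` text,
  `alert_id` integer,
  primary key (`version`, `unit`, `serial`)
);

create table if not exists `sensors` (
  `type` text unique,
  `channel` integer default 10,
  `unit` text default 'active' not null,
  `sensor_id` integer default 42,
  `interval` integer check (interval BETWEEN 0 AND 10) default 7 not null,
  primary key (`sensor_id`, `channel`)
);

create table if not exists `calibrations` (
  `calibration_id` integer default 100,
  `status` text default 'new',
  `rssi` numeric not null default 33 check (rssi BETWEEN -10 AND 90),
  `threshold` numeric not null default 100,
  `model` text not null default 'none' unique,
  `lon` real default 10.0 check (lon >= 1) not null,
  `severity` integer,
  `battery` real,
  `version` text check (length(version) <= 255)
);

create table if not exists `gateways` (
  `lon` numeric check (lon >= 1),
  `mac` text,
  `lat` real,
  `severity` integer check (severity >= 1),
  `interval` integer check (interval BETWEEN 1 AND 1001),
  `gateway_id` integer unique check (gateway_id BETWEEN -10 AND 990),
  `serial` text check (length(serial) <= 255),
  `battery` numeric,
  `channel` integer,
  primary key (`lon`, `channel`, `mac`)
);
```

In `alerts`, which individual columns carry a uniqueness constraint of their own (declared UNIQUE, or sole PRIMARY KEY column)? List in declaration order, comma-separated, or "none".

- lon: declared UNIQUE → unique.
- severity: no UNIQUE or single-column PK constraint.
- timestamp: no UNIQUE or single-column PK constraint.
- unit: part of a composite PRIMARY KEY — only the tuple is unique, not this column on its own.
- channel: declared UNIQUE → unique.
- value: declared UNIQUE → unique.
- serial: part of a composite PRIMARY KEY — only the tuple is unique, not this column on its own.
- version: part of a composite PRIMARY KEY — only the tuple is unique, not this column on its own.
- alert_id: no UNIQUE or single-column PK constraint.

lon, channel, value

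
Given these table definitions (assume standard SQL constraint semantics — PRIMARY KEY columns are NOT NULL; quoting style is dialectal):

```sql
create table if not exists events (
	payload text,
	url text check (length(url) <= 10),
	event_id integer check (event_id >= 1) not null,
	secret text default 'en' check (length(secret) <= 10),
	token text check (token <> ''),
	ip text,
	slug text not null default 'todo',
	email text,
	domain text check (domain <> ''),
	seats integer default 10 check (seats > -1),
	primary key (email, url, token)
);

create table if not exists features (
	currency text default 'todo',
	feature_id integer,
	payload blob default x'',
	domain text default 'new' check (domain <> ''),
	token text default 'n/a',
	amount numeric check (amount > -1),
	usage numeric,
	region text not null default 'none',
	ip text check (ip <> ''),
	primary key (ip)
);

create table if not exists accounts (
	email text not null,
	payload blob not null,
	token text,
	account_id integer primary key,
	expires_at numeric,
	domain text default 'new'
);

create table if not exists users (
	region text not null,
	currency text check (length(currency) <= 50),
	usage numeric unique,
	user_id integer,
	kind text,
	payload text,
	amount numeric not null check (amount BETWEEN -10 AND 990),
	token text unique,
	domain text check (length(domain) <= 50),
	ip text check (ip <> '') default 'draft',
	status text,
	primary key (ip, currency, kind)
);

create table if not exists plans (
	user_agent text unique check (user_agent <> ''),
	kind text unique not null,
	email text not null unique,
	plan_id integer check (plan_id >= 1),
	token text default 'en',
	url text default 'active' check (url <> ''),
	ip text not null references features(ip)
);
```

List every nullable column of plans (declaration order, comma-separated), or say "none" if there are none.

- user_agent: CHECK does not forbid NULL (a CHECK constraint passes when its expression is NULL) → nullable.
- kind: declared NOT NULL → not nullable.
- email: declared NOT NULL → not nullable.
- plan_id: CHECK does not forbid NULL (a CHECK constraint passes when its expression is NULL) → nullable.
- token: DEFAULT only fills an omitted column; an explicit NULL is still allowed → nullable.
- url: CHECK does not forbid NULL (a CHECK constraint passes when its expression is NULL) → nullable.
- ip: declared NOT NULL → not nullable.

user_agent, plan_id, token, url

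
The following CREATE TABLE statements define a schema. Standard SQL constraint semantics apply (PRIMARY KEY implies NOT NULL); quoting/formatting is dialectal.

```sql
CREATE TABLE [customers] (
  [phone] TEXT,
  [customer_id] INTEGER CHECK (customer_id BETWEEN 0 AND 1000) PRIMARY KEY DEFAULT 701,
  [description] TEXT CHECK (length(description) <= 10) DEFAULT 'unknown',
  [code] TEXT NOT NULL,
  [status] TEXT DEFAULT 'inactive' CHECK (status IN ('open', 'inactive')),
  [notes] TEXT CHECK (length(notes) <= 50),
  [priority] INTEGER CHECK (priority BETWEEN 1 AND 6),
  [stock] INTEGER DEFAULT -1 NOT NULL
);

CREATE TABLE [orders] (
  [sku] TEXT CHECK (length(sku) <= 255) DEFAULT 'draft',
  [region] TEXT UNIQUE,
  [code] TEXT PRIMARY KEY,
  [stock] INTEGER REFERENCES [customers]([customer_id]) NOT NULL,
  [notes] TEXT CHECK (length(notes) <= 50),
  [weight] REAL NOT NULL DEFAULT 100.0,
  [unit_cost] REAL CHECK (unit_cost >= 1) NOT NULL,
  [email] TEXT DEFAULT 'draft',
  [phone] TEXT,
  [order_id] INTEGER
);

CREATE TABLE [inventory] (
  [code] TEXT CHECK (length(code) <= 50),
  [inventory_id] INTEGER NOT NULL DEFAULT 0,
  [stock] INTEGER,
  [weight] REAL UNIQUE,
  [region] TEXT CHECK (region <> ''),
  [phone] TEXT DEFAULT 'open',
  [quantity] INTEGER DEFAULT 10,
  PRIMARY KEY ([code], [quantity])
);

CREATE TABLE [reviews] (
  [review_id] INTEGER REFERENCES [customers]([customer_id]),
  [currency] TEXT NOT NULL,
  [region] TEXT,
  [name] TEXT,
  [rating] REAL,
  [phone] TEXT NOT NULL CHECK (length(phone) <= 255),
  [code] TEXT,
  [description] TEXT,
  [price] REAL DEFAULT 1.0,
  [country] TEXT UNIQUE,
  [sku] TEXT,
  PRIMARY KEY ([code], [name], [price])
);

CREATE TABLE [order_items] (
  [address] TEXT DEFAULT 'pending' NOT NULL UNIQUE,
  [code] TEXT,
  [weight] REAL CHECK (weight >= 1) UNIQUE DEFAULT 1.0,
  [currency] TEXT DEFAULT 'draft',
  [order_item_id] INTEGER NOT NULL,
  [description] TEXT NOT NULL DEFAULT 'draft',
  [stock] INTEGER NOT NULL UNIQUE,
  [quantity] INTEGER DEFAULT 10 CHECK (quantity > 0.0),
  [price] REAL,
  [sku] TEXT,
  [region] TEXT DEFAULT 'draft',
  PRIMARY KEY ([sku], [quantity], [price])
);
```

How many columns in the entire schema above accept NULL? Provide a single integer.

25

customers: 5 nullable (phone, description, status, notes, priority — PK (customer_id) and explicit NOT NULL columns excluded).
orders: 6 nullable (sku, region, notes, email, phone, order_id — PK (code) and explicit NOT NULL columns excluded).
inventory: 4 nullable (stock, weight, region, phone — PK (code, quantity) and explicit NOT NULL columns excluded).
reviews: 6 nullable (review_id, region, rating, description, country, sku — PK (code, name, price) and explicit NOT NULL columns excluded).
order_items: 4 nullable (code, weight, currency, region — PK (sku, quantity, price) and explicit NOT NULL columns excluded).
Total: 5 + 6 + 4 + 6 + 4 = 25.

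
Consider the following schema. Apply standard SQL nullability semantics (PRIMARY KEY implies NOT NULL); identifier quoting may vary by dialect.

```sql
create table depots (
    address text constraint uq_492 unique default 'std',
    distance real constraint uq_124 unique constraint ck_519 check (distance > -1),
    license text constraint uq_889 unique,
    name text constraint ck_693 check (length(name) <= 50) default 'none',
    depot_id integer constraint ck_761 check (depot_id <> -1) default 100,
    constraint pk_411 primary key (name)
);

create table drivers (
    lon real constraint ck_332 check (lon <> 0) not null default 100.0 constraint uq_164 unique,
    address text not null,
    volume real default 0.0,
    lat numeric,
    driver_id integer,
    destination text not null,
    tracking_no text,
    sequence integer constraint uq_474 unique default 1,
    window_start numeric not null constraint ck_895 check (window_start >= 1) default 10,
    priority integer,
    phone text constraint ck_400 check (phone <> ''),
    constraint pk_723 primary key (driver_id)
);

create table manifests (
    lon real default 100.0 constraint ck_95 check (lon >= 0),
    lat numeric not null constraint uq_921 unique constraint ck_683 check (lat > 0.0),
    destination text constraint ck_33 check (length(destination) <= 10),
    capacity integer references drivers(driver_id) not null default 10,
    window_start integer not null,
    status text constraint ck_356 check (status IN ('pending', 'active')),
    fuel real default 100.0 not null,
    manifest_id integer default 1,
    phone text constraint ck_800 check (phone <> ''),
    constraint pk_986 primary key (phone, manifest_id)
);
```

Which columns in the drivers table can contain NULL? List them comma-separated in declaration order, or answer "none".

volume, lat, tracking_no, sequence, priority, phone

- lon: declared NOT NULL → not nullable.
- address: declared NOT NULL → not nullable.
- volume: DEFAULT only fills an omitted column; an explicit NULL is still allowed → nullable.
- lat: no NOT NULL constraint applies → nullable.
- driver_id: part of the PRIMARY KEY, which implies NOT NULL → not nullable.
- destination: declared NOT NULL → not nullable.
- tracking_no: no NOT NULL constraint applies → nullable.
- sequence: UNIQUE does not imply NOT NULL → nullable.
- window_start: declared NOT NULL → not nullable.
- priority: no NOT NULL constraint applies → nullable.
- phone: CHECK does not forbid NULL (a CHECK constraint passes when its expression is NULL) → nullable.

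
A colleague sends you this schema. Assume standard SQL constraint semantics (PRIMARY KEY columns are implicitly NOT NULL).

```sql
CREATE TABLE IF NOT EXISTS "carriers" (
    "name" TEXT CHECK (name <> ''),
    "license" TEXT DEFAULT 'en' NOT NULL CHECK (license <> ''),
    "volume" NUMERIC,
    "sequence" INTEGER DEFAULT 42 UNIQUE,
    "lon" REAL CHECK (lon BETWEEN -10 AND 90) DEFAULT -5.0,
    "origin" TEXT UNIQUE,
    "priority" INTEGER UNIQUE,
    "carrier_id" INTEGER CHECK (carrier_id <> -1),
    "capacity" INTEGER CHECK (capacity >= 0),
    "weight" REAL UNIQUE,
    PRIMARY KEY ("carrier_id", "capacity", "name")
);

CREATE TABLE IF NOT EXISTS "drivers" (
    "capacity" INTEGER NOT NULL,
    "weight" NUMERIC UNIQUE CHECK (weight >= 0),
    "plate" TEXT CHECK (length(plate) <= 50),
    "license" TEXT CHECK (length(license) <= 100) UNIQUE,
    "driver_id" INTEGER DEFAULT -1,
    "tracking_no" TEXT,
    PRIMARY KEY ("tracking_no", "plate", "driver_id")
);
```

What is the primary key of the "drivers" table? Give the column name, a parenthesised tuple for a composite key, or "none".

(tracking_no, plate, driver_id)

A table-level PRIMARY KEY clause names 3 columns: tracking_no, plate, driver_id.
This is a composite key — the combination is unique, not each column individually.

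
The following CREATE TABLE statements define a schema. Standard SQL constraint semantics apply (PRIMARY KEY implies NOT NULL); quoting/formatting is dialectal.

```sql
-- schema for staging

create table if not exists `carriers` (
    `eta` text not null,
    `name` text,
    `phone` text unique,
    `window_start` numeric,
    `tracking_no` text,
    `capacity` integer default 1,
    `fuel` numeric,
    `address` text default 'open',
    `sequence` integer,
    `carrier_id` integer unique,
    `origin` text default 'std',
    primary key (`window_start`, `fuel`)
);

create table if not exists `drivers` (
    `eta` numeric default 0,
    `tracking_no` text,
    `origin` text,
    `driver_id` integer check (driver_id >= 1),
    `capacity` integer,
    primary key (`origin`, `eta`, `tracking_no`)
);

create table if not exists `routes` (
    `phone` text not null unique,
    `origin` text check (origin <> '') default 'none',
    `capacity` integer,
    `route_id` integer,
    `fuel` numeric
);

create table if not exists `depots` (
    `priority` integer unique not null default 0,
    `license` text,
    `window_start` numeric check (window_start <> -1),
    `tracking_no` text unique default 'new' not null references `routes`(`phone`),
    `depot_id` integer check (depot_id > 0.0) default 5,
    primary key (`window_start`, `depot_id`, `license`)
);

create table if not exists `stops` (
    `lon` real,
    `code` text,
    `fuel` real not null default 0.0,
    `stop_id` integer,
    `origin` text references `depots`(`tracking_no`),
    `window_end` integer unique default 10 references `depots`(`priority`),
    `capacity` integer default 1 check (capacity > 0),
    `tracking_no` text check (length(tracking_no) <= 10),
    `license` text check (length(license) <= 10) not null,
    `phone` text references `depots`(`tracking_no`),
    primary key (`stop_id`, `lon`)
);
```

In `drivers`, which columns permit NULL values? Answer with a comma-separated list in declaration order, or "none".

- eta: part of the PRIMARY KEY, which implies NOT NULL → not nullable.
- tracking_no: part of the PRIMARY KEY, which implies NOT NULL → not nullable.
- origin: part of the PRIMARY KEY, which implies NOT NULL → not nullable.
- driver_id: CHECK does not forbid NULL (a CHECK constraint passes when its expression is NULL) → nullable.
- capacity: no NOT NULL constraint applies → nullable.

driver_id, capacity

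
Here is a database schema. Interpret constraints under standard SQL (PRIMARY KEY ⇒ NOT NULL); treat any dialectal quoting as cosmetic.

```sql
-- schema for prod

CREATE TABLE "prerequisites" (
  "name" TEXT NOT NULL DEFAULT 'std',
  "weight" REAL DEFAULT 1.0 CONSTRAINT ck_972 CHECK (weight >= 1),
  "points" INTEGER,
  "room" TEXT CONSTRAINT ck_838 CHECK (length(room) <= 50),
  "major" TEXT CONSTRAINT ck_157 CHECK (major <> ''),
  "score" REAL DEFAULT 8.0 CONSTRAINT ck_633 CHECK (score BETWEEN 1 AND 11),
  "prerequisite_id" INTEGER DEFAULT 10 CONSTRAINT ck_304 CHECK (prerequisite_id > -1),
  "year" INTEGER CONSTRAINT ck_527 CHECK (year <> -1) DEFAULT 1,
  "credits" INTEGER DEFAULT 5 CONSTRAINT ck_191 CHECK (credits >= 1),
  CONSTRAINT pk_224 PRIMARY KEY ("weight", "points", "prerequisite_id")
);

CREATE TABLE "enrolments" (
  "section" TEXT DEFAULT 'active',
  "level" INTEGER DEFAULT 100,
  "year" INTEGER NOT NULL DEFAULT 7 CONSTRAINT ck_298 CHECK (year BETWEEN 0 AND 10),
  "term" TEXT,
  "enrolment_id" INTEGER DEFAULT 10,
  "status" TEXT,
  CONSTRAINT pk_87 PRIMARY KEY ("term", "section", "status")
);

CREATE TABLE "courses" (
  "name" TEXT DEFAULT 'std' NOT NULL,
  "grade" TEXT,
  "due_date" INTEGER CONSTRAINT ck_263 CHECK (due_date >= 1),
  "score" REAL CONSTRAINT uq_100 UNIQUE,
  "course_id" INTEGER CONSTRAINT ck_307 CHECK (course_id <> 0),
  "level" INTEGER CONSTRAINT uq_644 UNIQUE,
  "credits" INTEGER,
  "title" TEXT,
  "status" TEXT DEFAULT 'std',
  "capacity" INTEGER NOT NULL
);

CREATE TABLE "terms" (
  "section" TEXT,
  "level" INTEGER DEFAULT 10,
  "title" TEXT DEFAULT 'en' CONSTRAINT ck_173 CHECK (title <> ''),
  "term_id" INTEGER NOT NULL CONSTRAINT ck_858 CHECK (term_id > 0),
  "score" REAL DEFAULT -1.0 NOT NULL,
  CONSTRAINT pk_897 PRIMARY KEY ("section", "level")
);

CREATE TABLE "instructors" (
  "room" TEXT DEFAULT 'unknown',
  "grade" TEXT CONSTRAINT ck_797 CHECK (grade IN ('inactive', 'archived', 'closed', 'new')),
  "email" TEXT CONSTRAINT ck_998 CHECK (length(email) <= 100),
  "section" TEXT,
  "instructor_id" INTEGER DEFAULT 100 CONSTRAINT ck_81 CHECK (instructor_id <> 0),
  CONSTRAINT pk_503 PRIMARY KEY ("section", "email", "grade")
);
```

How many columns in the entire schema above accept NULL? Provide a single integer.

prerequisites: 5 nullable (room, major, score, year, credits — PK (weight, points, prerequisite_id) and explicit NOT NULL columns excluded).
enrolments: 2 nullable (level, enrolment_id — PK (term, section, status) and explicit NOT NULL columns excluded).
courses: 8 nullable (grade, due_date, score, course_id, level, credits, title, status — PK none and explicit NOT NULL columns excluded).
terms: 1 nullable (title — PK (section, level) and explicit NOT NULL columns excluded).
instructors: 2 nullable (room, instructor_id — PK (section, email, grade) and explicit NOT NULL columns excluded).
Total: 5 + 2 + 8 + 1 + 2 = 18.

18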